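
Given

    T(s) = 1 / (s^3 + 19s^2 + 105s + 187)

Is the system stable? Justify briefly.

stable

The denominator s^3 + 19s^2 + 105s + 187 factors as (s^2 + 8s + 17)(s + 11), giving poles at s = -4 ± j, -11.
Since all poles lie strictly in the left half-plane, the system is stable.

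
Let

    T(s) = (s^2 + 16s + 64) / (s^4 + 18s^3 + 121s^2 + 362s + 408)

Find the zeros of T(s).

Set the numerator to zero: s^2 + 16s + 64 = 0.
Factoring: (s + 8)^2 = 0.

s = -8, -8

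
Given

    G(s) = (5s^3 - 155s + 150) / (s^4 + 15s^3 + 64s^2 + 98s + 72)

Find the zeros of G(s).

s = 1, -6, 5

Set the numerator to zero: 5s^3 - 155s + 150 = 0, i.e. 5·(s^3 - 31s + 30) = 0.
Factoring: (s - 1)(s + 6)(s - 5) = 0.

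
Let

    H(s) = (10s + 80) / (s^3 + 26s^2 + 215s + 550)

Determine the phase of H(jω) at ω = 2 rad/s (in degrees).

∠H(j2) ≈ -29.38°

At s = j2: numerator = 80 + j20, denominator = 446 + j422.
∠H = ∠num − ∠den = 14.036° − (43.416°) = -29.38°.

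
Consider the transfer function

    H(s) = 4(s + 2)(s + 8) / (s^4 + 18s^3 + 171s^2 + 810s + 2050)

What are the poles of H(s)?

s = -4 ± 5j, -5 ± 5j

The poles are the roots of the denominator s^4 + 18s^3 + 171s^2 + 810s + 2050 = 0.
No real roots exist; factor into two real quadratics: (s^2 + 8s + 41)(s^2 + 10s + 50) = 0.
Each quadratic gives a conjugate pair via the quadratic formula.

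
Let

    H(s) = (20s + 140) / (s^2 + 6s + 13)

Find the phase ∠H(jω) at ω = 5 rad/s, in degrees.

At s = j5: numerator = 140 + j100, denominator = -12 + j30.
∠H = ∠num − ∠den = 35.538° − (111.80°) = -76.26°.

∠H(j5) ≈ -76.26°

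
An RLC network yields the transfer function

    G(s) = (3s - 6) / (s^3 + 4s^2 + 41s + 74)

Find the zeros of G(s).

s = 2

Set the numerator to zero: 3s - 6 = 0, i.e. 3·(s - 2) = 0.
So s = 2.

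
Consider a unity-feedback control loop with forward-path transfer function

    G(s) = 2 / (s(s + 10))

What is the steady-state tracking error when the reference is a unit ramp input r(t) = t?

e_ss = 5

G(s) has one pole at the origin.
This is a Type 1 system. Kv = lim_{s→0} s·G(s) = 2/10 = 1/5.
e_ss = 1/Kv = 1/(1/5) = 5.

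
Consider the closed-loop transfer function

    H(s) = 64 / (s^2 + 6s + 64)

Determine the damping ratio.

Compare the denominator to the standard form s^2 + 2ζωₙs + ωₙ².
ωₙ² = 64, so ωₙ = 8 rad/s.
2ζωₙ = 6, so ζ = 6/(2·8) = 0.375.

ζ = 0.375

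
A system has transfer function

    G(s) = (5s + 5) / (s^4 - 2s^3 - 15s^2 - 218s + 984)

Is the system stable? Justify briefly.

unstable

The denominator s^4 - 2s^3 - 15s^2 - 218s + 984 factors as (s^2 + 8s + 41)(s - 4)(s - 6), giving poles at s = -4 + 5j, -4 - 5j, 4, 6.
Since the pole(s) at s = 4, 6 lie in the right half-plane, the system is unstable.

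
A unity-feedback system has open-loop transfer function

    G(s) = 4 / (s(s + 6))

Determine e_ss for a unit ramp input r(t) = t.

G(s) has one pole at the origin.
This is a Type 1 system. Kv = lim_{s→0} s·G(s) = 4/6 = 2/3.
e_ss = 1/Kv = 1/(2/3) = 3/2 ≈ 1.500.

e_ss = 1.500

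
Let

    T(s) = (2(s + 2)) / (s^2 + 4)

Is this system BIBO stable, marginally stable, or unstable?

marginally stable

The denominator s^2 + 4 factors as (s^2 + 4), giving poles at s = ±2j.
Since the simple pole(s) at s = ±2j lie on the jω-axis with none in the right half-plane, the system is marginally stable.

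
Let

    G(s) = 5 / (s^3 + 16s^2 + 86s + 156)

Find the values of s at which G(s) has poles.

The poles are the roots of the denominator s^3 + 16s^2 + 86s + 156 = 0.
Trying s = -6: the polynomial evaluates to 0, so (s + 6) is a factor.
Dividing out leaves s^2 + 10s + 26 = 0.
The quadratic formula then gives s = -5 ± 1j.

s = -5 ± j, -6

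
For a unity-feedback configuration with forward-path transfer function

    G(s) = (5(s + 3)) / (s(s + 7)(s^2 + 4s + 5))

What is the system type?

The denominator has 1 factor of s at the origin (free integrator), so this is a Type 1 system.

Type 1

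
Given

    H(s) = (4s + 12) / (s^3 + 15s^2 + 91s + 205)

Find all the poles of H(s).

The poles are the roots of the denominator s^3 + 15s^2 + 91s + 205 = 0.
Trying s = -5: the polynomial evaluates to 0, so (s + 5) is a factor.
Dividing out leaves s^2 + 10s + 41 = 0.
The quadratic formula then gives s = -5 ± 4j.

s = -5 ± 4j, -5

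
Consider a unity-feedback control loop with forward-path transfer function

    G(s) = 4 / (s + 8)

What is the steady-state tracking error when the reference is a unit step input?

e_ss = 0.6667

G(s) has no poles at the origin.
This is a Type 0 system. Kp = lim_{s→0} G(s) = 4/8 = 1/2.
e_ss = 1/(1 + Kp) = 1/(1 + 1/2) = 2/3 ≈ 0.6667.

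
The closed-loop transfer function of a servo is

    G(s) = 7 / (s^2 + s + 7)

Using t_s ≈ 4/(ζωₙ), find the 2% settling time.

t_s ≈ 8 s

Comparing s^2 + s + 7 to s^2 + 2ζωₙs + ωₙ²: ωₙ = √7 ≈ 2.646 rad/s and ζ = 1/(2·√7) ≈ 0.1890.
ζωₙ = 1/2 = 0.5, so t_s ≈ 4/(ζωₙ) = 4/0.5 = 8 s.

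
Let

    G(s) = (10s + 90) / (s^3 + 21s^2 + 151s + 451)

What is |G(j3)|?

Substitute s = j3: numerator = 90 + j30, denominator = 262 + j426.
|G(j3)| = |90 + j30| / |262 + j426| = 94.868 / 500.12 ≈ 0.1897.

|G(j3)| ≈ 0.1897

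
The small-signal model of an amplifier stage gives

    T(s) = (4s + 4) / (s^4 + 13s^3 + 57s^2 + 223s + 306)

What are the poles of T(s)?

s = -1 ± 4j, -9, -2

The poles are the roots of the denominator s^4 + 13s^3 + 57s^2 + 223s + 306 = 0.
Trying s = -9: the polynomial evaluates to 0, so (s + 9) is a factor.
Dividing out leaves s^3 + 4s^2 + 21s + 34 = 0.
This factors further as (s^2 + 2s + 17)(s + 2) = 0.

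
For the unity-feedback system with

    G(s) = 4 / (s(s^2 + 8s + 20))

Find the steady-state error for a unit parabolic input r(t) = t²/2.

e_ss = ∞

G(s) has one pole at the origin.
This is a Type 1 system; Ka = lim_{s→0} s^2·G(s) = 0, so the steady-state error for a parabola input is infinite.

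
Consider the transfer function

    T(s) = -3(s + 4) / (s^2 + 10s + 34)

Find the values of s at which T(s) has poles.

s = -5 + 3j, -5 - 3j

The poles are the roots of the denominator s^2 + 10s + 34 = 0.
Using the quadratic formula: s = (-10 ± √(-36))/2 = -5 ± 3j.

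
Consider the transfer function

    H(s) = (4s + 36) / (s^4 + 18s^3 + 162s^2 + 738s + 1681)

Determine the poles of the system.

The poles are the roots of the denominator s^4 + 18s^3 + 162s^2 + 738s + 1681 = 0.
No real roots exist; factor into two real quadratics: (s^2 + 8s + 41)(s^2 + 10s + 41) = 0.
Each quadratic gives a conjugate pair via the quadratic formula.

s = -4 ± 5j, -5 ± 4j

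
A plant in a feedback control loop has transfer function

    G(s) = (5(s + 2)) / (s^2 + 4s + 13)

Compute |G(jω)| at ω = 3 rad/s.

Substitute s = j3: numerator = 10 + j15, denominator = 4 + j12.
|G(j3)| = |10 + j15| / |4 + j12| = 18.028 / 12.649 ≈ 1.425.

|G(j3)| ≈ 1.425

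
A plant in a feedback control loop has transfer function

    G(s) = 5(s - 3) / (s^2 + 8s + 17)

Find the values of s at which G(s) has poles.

The poles are the roots of the denominator s^2 + 8s + 17 = 0.
Using the quadratic formula: s = (-8 ± √(-4))/2 = -4 ± 1j.

s = -4 + j, -4 - j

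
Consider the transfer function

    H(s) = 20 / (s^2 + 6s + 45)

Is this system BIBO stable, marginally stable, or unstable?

The denominator s^2 + 6s + 45 factors as (s^2 + 6s + 45), giving poles at s = -3 ± 6j.
Since all poles lie strictly in the left half-plane, the system is stable.

stable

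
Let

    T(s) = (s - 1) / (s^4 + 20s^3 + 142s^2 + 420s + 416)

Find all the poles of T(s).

The poles are the roots of the denominator s^4 + 20s^3 + 142s^2 + 420s + 416 = 0.
Trying s = -2: the polynomial evaluates to 0, so (s + 2) is a factor.
Dividing out leaves s^3 + 18s^2 + 106s + 208 = 0.
This factors further as (s^2 + 10s + 26)(s + 8) = 0.

s = -2, -5 ± j, -8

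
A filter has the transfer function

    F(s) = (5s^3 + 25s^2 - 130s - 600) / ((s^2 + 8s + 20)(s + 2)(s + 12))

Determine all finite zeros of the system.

s = 5, -4, -6

Set the numerator to zero: 5s^3 + 25s^2 - 130s - 600 = 0, i.e. 5·(s^3 + 5s^2 - 26s - 120) = 0.
Factoring: (s - 5)(s + 4)(s + 6) = 0.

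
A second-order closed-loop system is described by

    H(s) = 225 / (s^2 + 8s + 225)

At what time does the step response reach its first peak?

Comparing s^2 + 8s + 225 to s^2 + 2ζωₙs + ωₙ²: ωₙ = 15 rad/s and ζ = 8/(2·15) ≈ 0.2667.
ζωₙ = 8/2 = 4, so ω_d = ωₙ√(1−ζ²) = √(ωₙ² − (ζωₙ)²) = √(225 − 4²) = √209 ≈ 14.46 rad/s.
t_p = π/ω_d = π/14.46 ≈ 0.2173 s.

t_p ≈ 0.2173 s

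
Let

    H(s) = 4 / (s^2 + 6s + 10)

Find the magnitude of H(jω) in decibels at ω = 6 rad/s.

|H(j6)|_dB ≈ -20.9 dB

Substitute s = j6: numerator = 4, denominator = -26 + j36.
|H(j6)| = |4| / |-26 + j36| = 4 / 44.407 ≈ 0.09008.
In decibels: 20·log₁₀(0.09008) ≈ -20.9 dB.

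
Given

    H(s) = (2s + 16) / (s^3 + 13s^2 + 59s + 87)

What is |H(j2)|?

|H(j2)| ≈ 0.1429

Substitute s = j2: numerator = 16 + j4, denominator = 35 + j110.
|H(j2)| = |16 + j4| / |35 + j110| = 16.492 / 115.43 ≈ 0.1429.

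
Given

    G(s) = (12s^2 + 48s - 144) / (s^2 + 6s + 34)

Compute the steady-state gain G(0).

Set s = 0: G(0) = (-144) / (34) = -72/17.

G(0) = -72/17 ≈ -4.235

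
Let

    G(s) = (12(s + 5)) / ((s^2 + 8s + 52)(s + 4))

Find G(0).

G(0) = 15/52 ≈ 0.2885

At s = 0 each factor (s + a) contributes a and each (s^2 + bs + c) contributes c.
G(0) = 12·(5) / ((52) · (4)) = 60/208 = 15/52.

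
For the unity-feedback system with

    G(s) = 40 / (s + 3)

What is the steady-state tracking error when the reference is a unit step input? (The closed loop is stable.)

e_ss = 0.06977

G(s) has no poles at the origin.
This is a Type 0 system. Kp = lim_{s→0} G(s) = 40/3.
e_ss = 1/(1 + Kp) = 1/(1 + 40/3) = 3/43 ≈ 0.06977.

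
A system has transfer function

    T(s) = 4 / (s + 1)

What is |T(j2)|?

Substitute s = j2: numerator = 4, denominator = 1 + j2.
|T(j2)| = |4| / |1 + j2| = 4 / 2.2361 ≈ 1.789.

|T(j2)| ≈ 1.789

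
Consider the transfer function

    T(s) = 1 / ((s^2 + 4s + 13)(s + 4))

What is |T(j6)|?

|T(j6)| ≈ 0.004172

Substitute s = j6: numerator = 1, denominator = -236 - j42.
|T(j6)| = |1| / |-236 - j42| = 1 / 239.71 ≈ 0.004172.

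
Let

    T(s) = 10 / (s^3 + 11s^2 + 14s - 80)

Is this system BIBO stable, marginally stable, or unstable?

The denominator s^3 + 11s^2 + 14s - 80 factors as (s + 8)(s + 5)(s - 2), giving poles at s = -8, -5, 2.
Since the pole(s) at s = 2 lie in the right half-plane, the system is unstable.

unstable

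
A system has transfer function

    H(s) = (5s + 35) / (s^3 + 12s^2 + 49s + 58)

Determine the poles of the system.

s = -5 ± 2j, -2

The poles are the roots of the denominator s^3 + 12s^2 + 49s + 58 = 0.
Trying s = -2: the polynomial evaluates to 0, so (s + 2) is a factor.
Dividing out leaves s^2 + 10s + 29 = 0.
The quadratic formula then gives s = -5 ± 2j.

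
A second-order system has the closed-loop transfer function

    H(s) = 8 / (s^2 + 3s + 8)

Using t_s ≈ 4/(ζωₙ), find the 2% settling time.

t_s ≈ 2.667 s

Comparing s^2 + 3s + 8 to s^2 + 2ζωₙs + ωₙ²: ωₙ = √8 ≈ 2.828 rad/s and ζ = 3/(2·√8) ≈ 0.5303.
ζωₙ = 3/2 = 1.5, so t_s ≈ 4/(ζωₙ) = 4/1.5 ≈ 2.667 s.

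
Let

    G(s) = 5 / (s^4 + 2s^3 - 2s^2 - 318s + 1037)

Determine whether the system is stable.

unstable

The denominator s^4 + 2s^3 - 2s^2 - 318s + 1037 factors as (s^2 - 8s + 17)(s^2 + 10s + 61), giving poles at s = 4 ± j, -5 ± 6j.
Since the pole(s) at s = 4 + j, 4 - j lie in the right half-plane, the system is unstable.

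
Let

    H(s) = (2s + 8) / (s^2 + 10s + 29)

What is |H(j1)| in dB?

|H(j1)|_dB ≈ -11.1 dB

Substitute s = j1: numerator = 8 + j2, denominator = 28 + j10.
|H(j1)| = |8 + j2| / |28 + j10| = 8.2462 / 29.732 ≈ 0.2774.
In decibels: 20·log₁₀(0.2774) ≈ -11.1 dB.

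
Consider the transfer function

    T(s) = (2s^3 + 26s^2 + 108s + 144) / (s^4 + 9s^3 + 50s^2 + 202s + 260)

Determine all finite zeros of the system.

s = -6, -3, -4

Set the numerator to zero: 2s^3 + 26s^2 + 108s + 144 = 0, i.e. 2·(s^3 + 13s^2 + 54s + 72) = 0.
Factoring: (s + 6)(s + 3)(s + 4) = 0.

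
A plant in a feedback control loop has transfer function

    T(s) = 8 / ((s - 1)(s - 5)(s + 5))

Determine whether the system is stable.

The poles can be read from the denominator factors: s = 1, 5, -5.
Since the pole(s) at s = 1, 5 lie in the right half-plane, the system is unstable.

unstable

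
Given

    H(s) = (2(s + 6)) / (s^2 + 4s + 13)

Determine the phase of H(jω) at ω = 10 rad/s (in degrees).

At s = j10: numerator = 12 + j20, denominator = -87 + j40.
∠H = ∠num − ∠den = 59.036° − (155.31°) = -96.27°.

∠H(j10) ≈ -96.27°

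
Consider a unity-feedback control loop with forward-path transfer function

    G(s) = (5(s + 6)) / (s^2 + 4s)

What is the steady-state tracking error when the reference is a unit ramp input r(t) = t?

G(s) has one pole at the origin.
This is a Type 1 system. Kv = lim_{s→0} s·G(s) = 30/4 = 15/2.
e_ss = 1/Kv = 1/(15/2) = 2/15 ≈ 0.1333.

e_ss = 0.1333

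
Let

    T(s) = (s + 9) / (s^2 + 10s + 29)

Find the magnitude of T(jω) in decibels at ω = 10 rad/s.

|T(j10)|_dB ≈ -19.2 dB

Substitute s = j10: numerator = 9 + j10, denominator = -71 + j100.
|T(j10)| = |9 + j10| / |-71 + j100| = 13.454 / 122.64 ≈ 0.1097.
In decibels: 20·log₁₀(0.1097) ≈ -19.2 dB.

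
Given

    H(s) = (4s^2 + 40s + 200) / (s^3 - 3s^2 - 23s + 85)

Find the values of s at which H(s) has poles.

s = 4 + j, 4 - j, -5

The poles are the roots of the denominator s^3 - 3s^2 - 23s + 85 = 0.
Trying s = -5: the polynomial evaluates to 0, so (s + 5) is a factor.
Dividing out leaves s^2 - 8s + 17 = 0.
The quadratic formula then gives s = 4 ± 1j.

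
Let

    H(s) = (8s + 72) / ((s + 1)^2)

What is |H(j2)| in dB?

|H(j2)|_dB ≈ 23.4 dB

Substitute s = j2: numerator = 72 + j16, denominator = -3 + j4.
|H(j2)| = |72 + j16| / |-3 + j4| = 73.756 / 5 ≈ 14.75.
In decibels: 20·log₁₀(14.75) ≈ 23.4 dB.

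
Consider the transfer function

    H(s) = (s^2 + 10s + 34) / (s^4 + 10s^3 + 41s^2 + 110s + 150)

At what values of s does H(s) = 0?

Set the numerator to zero: s^2 + 10s + 34 = 0.
Factoring: (s^2 + 10s + 34) = 0.

s = -5 ± 3j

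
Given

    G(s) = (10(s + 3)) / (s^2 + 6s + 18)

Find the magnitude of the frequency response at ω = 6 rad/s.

|G(j6)| ≈ 1.667

Substitute s = j6: numerator = 30 + j60, denominator = -18 + j36.
|G(j6)| = |30 + j60| / |-18 + j36| = 67.082 / 40.249 ≈ 1.667.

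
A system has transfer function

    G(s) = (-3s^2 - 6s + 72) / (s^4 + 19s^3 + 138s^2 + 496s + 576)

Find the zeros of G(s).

Set the numerator to zero: -3s^2 - 6s + 72 = 0, i.e. -3·(s^2 + 2s - 24) = 0.
Factoring: (s + 6)(s - 4) = 0.

s = -6, 4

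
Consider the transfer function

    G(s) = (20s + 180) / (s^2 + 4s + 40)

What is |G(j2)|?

|G(j2)| = 5

Substitute s = j2: numerator = 180 + j40, denominator = 36 + j8.
|G(j2)| = |180 + j40| / |36 + j8| = 184.39 / 36.878 = 5.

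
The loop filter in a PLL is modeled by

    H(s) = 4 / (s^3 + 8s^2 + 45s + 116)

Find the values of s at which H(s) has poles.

The poles are the roots of the denominator s^3 + 8s^2 + 45s + 116 = 0.
Trying s = -4: the polynomial evaluates to 0, so (s + 4) is a factor.
Dividing out leaves s^2 + 4s + 29 = 0.
The quadratic formula then gives s = -2 ± 5j.

s = -2 ± 5j, -4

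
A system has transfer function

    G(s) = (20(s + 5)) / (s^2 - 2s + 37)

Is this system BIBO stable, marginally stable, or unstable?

The denominator s^2 - 2s + 37 factors as (s^2 - 2s + 37), giving poles at s = 1 + 6j, 1 - 6j.
Since the pole(s) at s = 1 ± 6j lie in the right half-plane, the system is unstable.

unstable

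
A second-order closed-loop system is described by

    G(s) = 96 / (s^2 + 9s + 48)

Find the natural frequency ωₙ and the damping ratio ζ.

Compare the denominator to the standard form s^2 + 2ζωₙs + ωₙ².
ωₙ² = 48, so ωₙ = √48 ≈ 6.928 rad/s.
2ζωₙ = 9, so ζ = 9/(2·√48) ≈ 0.6495.
With ζ = 0.6495 the response is underdamped.

ωₙ ≈ 6.928 rad/s, ζ ≈ 0.6495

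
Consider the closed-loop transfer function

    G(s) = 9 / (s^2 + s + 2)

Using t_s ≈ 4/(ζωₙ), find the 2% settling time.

t_s ≈ 8 s

Comparing s^2 + s + 2 to s^2 + 2ζωₙs + ωₙ²: ωₙ = √2 ≈ 1.414 rad/s and ζ = 1/(2·√2) ≈ 0.3536.
ζωₙ = 1/2 = 0.5, so t_s ≈ 4/(ζωₙ) = 4/0.5 = 8 s.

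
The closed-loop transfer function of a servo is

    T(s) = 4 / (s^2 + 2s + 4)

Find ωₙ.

ωₙ = 2 rad/s

Compare the denominator to the standard form s^2 + 2ζωₙs + ωₙ².
ωₙ² = 4, so ωₙ = 2 rad/s.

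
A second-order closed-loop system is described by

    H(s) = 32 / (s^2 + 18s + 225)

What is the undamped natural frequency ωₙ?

ωₙ = 15 rad/s

Compare the denominator to the standard form s^2 + 2ζωₙs + ωₙ².
ωₙ² = 225, so ωₙ = 15 rad/s.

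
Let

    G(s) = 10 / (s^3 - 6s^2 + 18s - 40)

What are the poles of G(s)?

s = 1 ± 3j, 4

The poles are the roots of the denominator s^3 - 6s^2 + 18s - 40 = 0.
Trying s = 4: the polynomial evaluates to 0, so (s - 4) is a factor.
Dividing out leaves s^2 - 2s + 10 = 0.
The quadratic formula then gives s = 1 ± 3j.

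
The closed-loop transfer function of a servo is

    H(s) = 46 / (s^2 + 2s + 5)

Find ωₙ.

Compare the denominator to the standard form s^2 + 2ζωₙs + ωₙ².
ωₙ² = 5, so ωₙ = √5 ≈ 2.236 rad/s.

ωₙ ≈ 2.236 rad/s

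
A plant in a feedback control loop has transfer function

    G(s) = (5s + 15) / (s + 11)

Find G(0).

G(0) = 15/11 ≈ 1.364

Set s = 0: G(0) = (15) / (11) = 15/11.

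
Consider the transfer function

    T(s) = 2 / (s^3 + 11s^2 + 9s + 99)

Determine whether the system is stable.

The denominator s^3 + 11s^2 + 9s + 99 factors as (s^2 + 9)(s + 11), giving poles at s = ±3j, -11.
Since the simple pole(s) at s = ±3j lie on the jω-axis with none in the right half-plane, the system is marginally stable.

marginally stable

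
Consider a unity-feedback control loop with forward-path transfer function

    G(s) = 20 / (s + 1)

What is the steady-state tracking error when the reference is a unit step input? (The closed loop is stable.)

e_ss = 0.04762

G(s) has no poles at the origin.
This is a Type 0 system. Kp = lim_{s→0} G(s) = 20/1.
e_ss = 1/(1 + Kp) = 1/(1 + 20) = 1/21 ≈ 0.04762.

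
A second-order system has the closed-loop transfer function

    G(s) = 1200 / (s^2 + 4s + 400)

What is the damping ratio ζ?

ζ = 0.1

Compare the denominator to the standard form s^2 + 2ζωₙs + ωₙ².
ωₙ² = 400, so ωₙ = 20 rad/s.
2ζωₙ = 4, so ζ = 4/(2·20) = 0.1.
With ζ = 0.1 the response is underdamped.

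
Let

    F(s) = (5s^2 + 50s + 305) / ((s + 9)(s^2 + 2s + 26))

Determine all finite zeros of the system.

Set the numerator to zero: 5s^2 + 50s + 305 = 0, i.e. 5·(s^2 + 10s + 61) = 0.
Factoring: (s^2 + 10s + 61) = 0.

s = -5 + 6j, -5 - 6j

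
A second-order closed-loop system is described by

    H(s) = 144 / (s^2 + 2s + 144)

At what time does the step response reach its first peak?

Comparing s^2 + 2s + 144 to s^2 + 2ζωₙs + ωₙ²: ωₙ = 12 rad/s and ζ = 2/(2·12) ≈ 0.08333.
ζωₙ = 2/2 = 1, so ω_d = ωₙ√(1−ζ²) = √(ωₙ² − (ζωₙ)²) = √(144 − 1²) = √143 ≈ 11.96 rad/s.
t_p = π/ω_d = π/11.96 ≈ 0.2627 s.

t_p ≈ 0.2627 s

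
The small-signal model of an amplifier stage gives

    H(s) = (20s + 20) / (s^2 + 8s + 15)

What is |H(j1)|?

|H(j1)| ≈ 1.754

Substitute s = j1: numerator = 20 + j20, denominator = 14 + j8.
|H(j1)| = |20 + j20| / |14 + j8| = 28.284 / 16.125 ≈ 1.754.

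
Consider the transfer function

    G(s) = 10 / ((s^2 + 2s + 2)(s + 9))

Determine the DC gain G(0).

G(0) = 5/9 ≈ 0.5556

At s = 0 each factor (s + a) contributes a and each (s^2 + bs + c) contributes c.
G(0) = 10·1 / ((2) · (9)) = 10/18 = 5/9.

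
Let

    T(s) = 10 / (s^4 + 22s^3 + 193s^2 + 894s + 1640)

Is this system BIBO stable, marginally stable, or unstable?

The denominator s^4 + 22s^3 + 193s^2 + 894s + 1640 factors as (s + 10)(s^2 + 8s + 41)(s + 4), giving poles at s = -10, -4 ± 5j, -4.
Since all poles lie strictly in the left half-plane, the system is stable.

stable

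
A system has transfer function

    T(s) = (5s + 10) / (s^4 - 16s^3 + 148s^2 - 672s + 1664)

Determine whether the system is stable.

The denominator s^4 - 16s^3 + 148s^2 - 672s + 1664 factors as (s^2 - 8s + 52)(s^2 - 8s + 32), giving poles at s = 4 ± 6j, 4 ± 4j.
Since the pole(s) at s = 4 + 6j, 4 - 6j, 4 + 4j, 4 - 4j lie in the right half-plane, the system is unstable.

unstable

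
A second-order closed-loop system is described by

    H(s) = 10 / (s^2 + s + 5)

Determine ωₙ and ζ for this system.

Compare the denominator to the standard form s^2 + 2ζωₙs + ωₙ².
ωₙ² = 5, so ωₙ = √5 ≈ 2.236 rad/s.
2ζωₙ = 1, so ζ = 1/(2·√5) ≈ 0.2236.

ωₙ ≈ 2.236 rad/s, ζ ≈ 0.2236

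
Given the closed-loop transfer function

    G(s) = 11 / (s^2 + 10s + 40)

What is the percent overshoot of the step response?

Comparing s^2 + 10s + 40 to s^2 + 2ζωₙs + ωₙ²: ωₙ = √40 ≈ 6.325 rad/s and ζ = 10/(2·√40) ≈ 0.7906.
%OS = 100·exp(−πζ/√(1−ζ²)) = 100·exp(−π·0.7906/√(1−0.7906²)) ≈ 1.73%.

%OS ≈ 1.73%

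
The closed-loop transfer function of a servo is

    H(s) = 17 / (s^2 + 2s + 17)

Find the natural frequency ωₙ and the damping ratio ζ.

Compare the denominator to the standard form s^2 + 2ζωₙs + ωₙ².
ωₙ² = 17, so ωₙ = √17 ≈ 4.123 rad/s.
2ζωₙ = 2, so ζ = 2/(2·√17) ≈ 0.2425.

ωₙ ≈ 4.123 rad/s, ζ ≈ 0.2425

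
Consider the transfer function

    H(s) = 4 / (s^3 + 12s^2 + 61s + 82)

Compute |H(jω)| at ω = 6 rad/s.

|H(j6)| ≈ 0.01050

Substitute s = j6: numerator = 4, denominator = -350 + j150.
|H(j6)| = |4| / |-350 + j150| = 4 / 380.79 ≈ 0.01050.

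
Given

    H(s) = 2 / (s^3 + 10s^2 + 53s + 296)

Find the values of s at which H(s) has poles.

The poles are the roots of the denominator s^3 + 10s^2 + 53s + 296 = 0.
Trying s = -8: the polynomial evaluates to 0, so (s + 8) is a factor.
Dividing out leaves s^2 + 2s + 37 = 0.
The quadratic formula then gives s = -1 ± 6j.

s = -1 ± 6j, -8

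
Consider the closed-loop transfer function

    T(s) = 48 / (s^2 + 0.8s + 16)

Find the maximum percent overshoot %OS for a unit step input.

Comparing s^2 + 0.8s + 16 to s^2 + 2ζωₙs + ωₙ²: ωₙ = 4 rad/s and ζ = 0.8/(2·4) = 0.1.
%OS = 100·exp(−πζ/√(1−ζ²)) = 100·exp(−π·0.1/√(1−0.1²)) ≈ 72.9%.

%OS ≈ 72.9%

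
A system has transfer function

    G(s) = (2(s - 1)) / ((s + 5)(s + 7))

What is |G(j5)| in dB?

Substitute s = j5: numerator = -2 + j10, denominator = 10 + j60.
|G(j5)| = |-2 + j10| / |10 + j60| = 10.198 / 60.828 ≈ 0.1677.
In decibels: 20·log₁₀(0.1677) ≈ -15.5 dB.

|G(j5)|_dB ≈ -15.5 dB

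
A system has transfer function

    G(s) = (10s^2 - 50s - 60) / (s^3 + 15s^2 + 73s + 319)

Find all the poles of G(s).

s = -2 ± 5j, -11

The poles are the roots of the denominator s^3 + 15s^2 + 73s + 319 = 0.
Trying s = -11: the polynomial evaluates to 0, so (s + 11) is a factor.
Dividing out leaves s^2 + 4s + 29 = 0.
The quadratic formula then gives s = -2 ± 5j.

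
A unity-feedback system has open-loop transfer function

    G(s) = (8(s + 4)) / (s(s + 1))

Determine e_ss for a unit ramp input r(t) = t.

G(s) has one pole at the origin.
This is a Type 1 system. Kv = lim_{s→0} s·G(s) = 32/1.
e_ss = 1/Kv = 1/(32) = 1/32 ≈ 0.03125.

e_ss = 0.03125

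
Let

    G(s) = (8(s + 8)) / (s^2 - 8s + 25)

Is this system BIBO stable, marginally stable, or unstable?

The denominator s^2 - 8s + 25 factors as (s^2 - 8s + 25), giving poles at s = 4 ± 3j.
Since the pole(s) at s = 4 ± 3j lie in the right half-plane, the system is unstable.

unstable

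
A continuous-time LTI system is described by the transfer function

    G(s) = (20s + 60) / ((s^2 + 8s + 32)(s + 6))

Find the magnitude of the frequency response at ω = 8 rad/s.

Substitute s = j8: numerator = 60 + j160, denominator = -704 + j128.
|G(j8)| = |60 + j160| / |-704 + j128| = 170.88 / 715.54 ≈ 0.2388.

|G(j8)| ≈ 0.2388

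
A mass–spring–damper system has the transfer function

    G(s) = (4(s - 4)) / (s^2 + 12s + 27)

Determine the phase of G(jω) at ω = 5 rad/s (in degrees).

At s = j5: numerator = -16 + j20, denominator = 2 + j60.
∠G = ∠num − ∠den = 128.66° − (88.091°) = 40.57°.

∠G(j5) ≈ 40.57°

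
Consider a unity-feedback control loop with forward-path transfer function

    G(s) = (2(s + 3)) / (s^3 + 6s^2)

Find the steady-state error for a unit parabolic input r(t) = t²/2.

G(s) has 2 poles at the origin.
This is a Type 2 system. Ka = lim_{s→0} s^2·G(s) = 6/6 = 1.
e_ss = 1/Ka = 1/(1) = 1.

e_ss = 1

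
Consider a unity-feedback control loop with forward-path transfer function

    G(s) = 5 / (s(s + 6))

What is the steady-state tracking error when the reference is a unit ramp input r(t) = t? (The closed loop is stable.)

G(s) has one pole at the origin.
This is a Type 1 system. Kv = lim_{s→0} s·G(s) = 5/6.
e_ss = 1/Kv = 1/(5/6) = 6/5 ≈ 1.200.

e_ss = 1.200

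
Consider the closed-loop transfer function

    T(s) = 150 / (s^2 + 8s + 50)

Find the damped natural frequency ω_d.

Comparing s^2 + 8s + 50 to s^2 + 2ζωₙs + ωₙ²: ωₙ = √50 ≈ 7.071 rad/s and ζ = 8/(2·√50) ≈ 0.5657.
ζωₙ = 8/2 = 4, so ω_d = ωₙ√(1−ζ²) = √(ωₙ² − (ζωₙ)²) = √(50 − 4²) = √34 ≈ 5.831 rad/s.

ω_d ≈ 5.831 rad/s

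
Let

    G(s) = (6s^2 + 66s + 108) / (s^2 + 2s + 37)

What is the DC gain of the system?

G(0) = 108/37 ≈ 2.919

Set s = 0: G(0) = (108) / (37) = 108/37.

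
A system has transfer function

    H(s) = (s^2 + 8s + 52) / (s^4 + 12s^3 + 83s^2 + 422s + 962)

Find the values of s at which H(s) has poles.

The poles are the roots of the denominator s^4 + 12s^3 + 83s^2 + 422s + 962 = 0.
No real roots exist; factor into two real quadratics: (s^2 + 2s + 37)(s^2 + 10s + 26) = 0.
Each quadratic gives a conjugate pair via the quadratic formula.

s = -1 ± 6j, -5 ± j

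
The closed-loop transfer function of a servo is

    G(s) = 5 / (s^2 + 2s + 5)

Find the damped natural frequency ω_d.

ω_d = 2 rad/s

Comparing s^2 + 2s + 5 to s^2 + 2ζωₙs + ωₙ²: ωₙ = √5 ≈ 2.236 rad/s and ζ = 2/(2·√5) ≈ 0.4472.
ζωₙ = 2/2 = 1, so ω_d = ωₙ√(1−ζ²) = √(ωₙ² − (ζωₙ)²) = √(5 − 1²) = √4 = 2 rad/s.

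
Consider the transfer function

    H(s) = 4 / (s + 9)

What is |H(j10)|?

|H(j10)| ≈ 0.2973

Substitute s = j10: numerator = 4, denominator = 9 + j10.
|H(j10)| = |4| / |9 + j10| = 4 / 13.454 ≈ 0.2973.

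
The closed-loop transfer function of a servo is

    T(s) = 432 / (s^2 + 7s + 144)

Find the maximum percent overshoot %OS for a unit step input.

Comparing s^2 + 7s + 144 to s^2 + 2ζωₙs + ωₙ²: ωₙ = 12 rad/s and ζ = 7/(2·12) ≈ 0.2917.
%OS = 100·exp(−πζ/√(1−ζ²)) = 100·exp(−π·0.2917/√(1−0.2917²)) ≈ 38.4%.

%OS ≈ 38.4%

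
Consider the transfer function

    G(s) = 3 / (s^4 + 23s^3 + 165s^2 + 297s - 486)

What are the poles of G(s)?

The poles are the roots of the denominator s^4 + 23s^3 + 165s^2 + 297s - 486 = 0.
Trying s = -9: the polynomial evaluates to 0, so (s + 9) is a factor.
Dividing out leaves s^3 + 14s^2 + 39s - 54 = 0.
This factors further as (s + 9)(s + 6)(s - 1) = 0.

s = -9, -9, -6, 1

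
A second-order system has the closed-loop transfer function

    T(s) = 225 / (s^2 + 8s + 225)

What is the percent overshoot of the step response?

Comparing s^2 + 8s + 225 to s^2 + 2ζωₙs + ωₙ²: ωₙ = 15 rad/s and ζ = 8/(2·15) ≈ 0.2667.
%OS = 100·exp(−πζ/√(1−ζ²)) = 100·exp(−π·0.2667/√(1−0.2667²)) ≈ 41.9%.

%OS ≈ 41.9%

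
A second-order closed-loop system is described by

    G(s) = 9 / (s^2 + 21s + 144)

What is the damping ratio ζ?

Compare the denominator to the standard form s^2 + 2ζωₙs + ωₙ².
ωₙ² = 144, so ωₙ = 12 rad/s.
2ζωₙ = 21, so ζ = 21/(2·12) = 0.875.

ζ = 0.875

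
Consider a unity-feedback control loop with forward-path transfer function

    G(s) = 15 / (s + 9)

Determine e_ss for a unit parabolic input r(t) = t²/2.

G(s) has no poles at the origin.
This is a Type 0 system; Ka = lim_{s→0} s^2·G(s) = 0, so the steady-state error for a parabola input is infinite.

e_ss = ∞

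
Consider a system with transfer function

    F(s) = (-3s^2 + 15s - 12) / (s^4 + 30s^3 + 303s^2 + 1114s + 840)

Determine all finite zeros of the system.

s = 1, 4

Set the numerator to zero: -3s^2 + 15s - 12 = 0, i.e. -3·(s^2 - 5s + 4) = 0.
Factoring: (s - 1)(s - 4) = 0.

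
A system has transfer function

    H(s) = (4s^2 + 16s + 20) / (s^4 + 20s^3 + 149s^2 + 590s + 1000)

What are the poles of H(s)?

s = -4, -10, -3 ± 4j

The poles are the roots of the denominator s^4 + 20s^3 + 149s^2 + 590s + 1000 = 0.
Trying s = -4: the polynomial evaluates to 0, so (s + 4) is a factor.
Dividing out leaves s^3 + 16s^2 + 85s + 250 = 0.
This factors further as (s + 10)(s^2 + 6s + 25) = 0.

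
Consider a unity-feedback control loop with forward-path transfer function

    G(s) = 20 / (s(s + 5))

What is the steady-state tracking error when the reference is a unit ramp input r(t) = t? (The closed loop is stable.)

e_ss = 0.2500

G(s) has one pole at the origin.
This is a Type 1 system. Kv = lim_{s→0} s·G(s) = 20/5 = 4.
e_ss = 1/Kv = 1/(4) = 1/4 ≈ 0.2500.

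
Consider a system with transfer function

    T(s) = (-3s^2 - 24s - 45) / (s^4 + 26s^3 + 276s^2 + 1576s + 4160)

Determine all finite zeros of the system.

s = -5, -3

Set the numerator to zero: -3s^2 - 24s - 45 = 0, i.e. -3·(s^2 + 8s + 15) = 0.
Factoring: (s + 5)(s + 3) = 0.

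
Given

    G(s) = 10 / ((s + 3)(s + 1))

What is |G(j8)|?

|G(j8)| ≈ 0.1452

Substitute s = j8: numerator = 10, denominator = -61 + j32.
|G(j8)| = |10| / |-61 + j32| = 10 / 68.884 ≈ 0.1452.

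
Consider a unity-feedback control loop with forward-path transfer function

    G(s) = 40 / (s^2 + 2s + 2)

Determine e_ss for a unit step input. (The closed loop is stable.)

G(s) has no poles at the origin.
This is a Type 0 system. Kp = lim_{s→0} G(s) = 40/2 = 20.
e_ss = 1/(1 + Kp) = 1/(1 + 20) = 1/21 ≈ 0.04762.

e_ss = 0.04762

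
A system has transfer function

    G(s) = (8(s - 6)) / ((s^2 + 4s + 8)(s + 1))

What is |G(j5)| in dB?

Substitute s = j5: numerator = -48 + j40, denominator = -117 - j65.
|G(j5)| = |-48 + j40| / |-117 - j65| = 62.482 / 133.84 ≈ 0.4668.
In decibels: 20·log₁₀(0.4668) ≈ -6.62 dB.

|G(j5)|_dB ≈ -6.62 dB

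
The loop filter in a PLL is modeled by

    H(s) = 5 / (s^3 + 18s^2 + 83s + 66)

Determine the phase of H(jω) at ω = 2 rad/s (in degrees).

∠H(j2) ≈ -92.17°

At s = j2: numerator = 5, denominator = -6 + j158.
∠H = ∠num − ∠den = 0° − (92.175°) = -92.17°.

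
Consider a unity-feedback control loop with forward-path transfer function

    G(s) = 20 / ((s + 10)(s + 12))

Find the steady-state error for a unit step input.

e_ss = 0.8571

G(s) has no poles at the origin.
This is a Type 0 system. Kp = lim_{s→0} G(s) = 20/120 = 1/6.
e_ss = 1/(1 + Kp) = 1/(1 + 1/6) = 6/7 ≈ 0.8571.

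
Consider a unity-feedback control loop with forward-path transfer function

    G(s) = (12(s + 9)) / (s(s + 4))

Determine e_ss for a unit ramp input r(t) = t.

G(s) has one pole at the origin.
This is a Type 1 system. Kv = lim_{s→0} s·G(s) = 108/4 = 27.
e_ss = 1/Kv = 1/(27) = 1/27 ≈ 0.03704.

e_ss = 0.03704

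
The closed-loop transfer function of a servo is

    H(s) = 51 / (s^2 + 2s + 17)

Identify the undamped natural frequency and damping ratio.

Compare the denominator to the standard form s^2 + 2ζωₙs + ωₙ².
ωₙ² = 17, so ωₙ = √17 ≈ 4.123 rad/s.
2ζωₙ = 2, so ζ = 2/(2·√17) ≈ 0.2425.
With ζ = 0.2425 the response is underdamped.

ωₙ ≈ 4.123 rad/s, ζ ≈ 0.2425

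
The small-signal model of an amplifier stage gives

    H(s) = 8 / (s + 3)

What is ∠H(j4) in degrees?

∠H(j4) ≈ -53.13°

At s = j4: numerator = 8, denominator = 3 + j4.
∠H = ∠num − ∠den = 0° − (53.130°) = -53.13°.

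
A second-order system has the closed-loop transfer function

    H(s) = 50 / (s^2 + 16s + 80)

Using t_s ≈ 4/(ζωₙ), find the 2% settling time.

Comparing s^2 + 16s + 80 to s^2 + 2ζωₙs + ωₙ²: ωₙ = √80 ≈ 8.944 rad/s and ζ = 16/(2·√80) ≈ 0.8944.
ζωₙ = 16/2 = 8, so t_s ≈ 4/(ζωₙ) = 4/8 = 0.5000 s.

t_s ≈ 0.5000 s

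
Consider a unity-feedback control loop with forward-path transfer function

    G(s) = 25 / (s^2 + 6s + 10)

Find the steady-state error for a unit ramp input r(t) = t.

e_ss = ∞

G(s) has no poles at the origin.
This is a Type 0 system; Kv = lim_{s→0} s·G(s) = 0, so the steady-state error for a ramp input is infinite.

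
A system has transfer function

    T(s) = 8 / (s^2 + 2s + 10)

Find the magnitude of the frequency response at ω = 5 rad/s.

Substitute s = j5: numerator = 8, denominator = -15 + j10.
|T(j5)| = |8| / |-15 + j10| = 8 / 18.028 ≈ 0.4438.

|T(j5)| ≈ 0.4438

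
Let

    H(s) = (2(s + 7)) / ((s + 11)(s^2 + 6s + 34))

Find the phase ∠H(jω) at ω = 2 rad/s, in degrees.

At s = j2: numerator = 14 + j4, denominator = 306 + j192.
∠H = ∠num − ∠den = 15.945° − (32.106°) = -16.16°.

∠H(j2) ≈ -16.16°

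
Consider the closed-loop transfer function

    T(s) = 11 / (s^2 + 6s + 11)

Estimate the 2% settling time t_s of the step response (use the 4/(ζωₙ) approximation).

t_s ≈ 1.333 s

Comparing s^2 + 6s + 11 to s^2 + 2ζωₙs + ωₙ²: ωₙ = √11 ≈ 3.317 rad/s and ζ = 6/(2·√11) ≈ 0.9045.
ζωₙ = 6/2 = 3, so t_s ≈ 4/(ζωₙ) = 4/3 ≈ 1.333 s.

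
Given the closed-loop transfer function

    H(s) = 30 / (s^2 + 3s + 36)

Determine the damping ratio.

Compare the denominator to the standard form s^2 + 2ζωₙs + ωₙ².
ωₙ² = 36, so ωₙ = 6 rad/s.
2ζωₙ = 3, so ζ = 3/(2·6) = 0.25.

ζ = 0.25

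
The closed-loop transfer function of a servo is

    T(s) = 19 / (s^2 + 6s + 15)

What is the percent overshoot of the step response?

%OS ≈ 2.13%

Comparing s^2 + 6s + 15 to s^2 + 2ζωₙs + ωₙ²: ωₙ = √15 ≈ 3.873 rad/s and ζ = 6/(2·√15) ≈ 0.7746.
%OS = 100·exp(−πζ/√(1−ζ²)) = 100·exp(−π·0.7746/√(1−0.7746²)) ≈ 2.13%.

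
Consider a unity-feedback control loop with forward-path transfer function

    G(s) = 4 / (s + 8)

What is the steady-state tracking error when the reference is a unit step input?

G(s) has no poles at the origin.
This is a Type 0 system. Kp = lim_{s→0} G(s) = 4/8 = 1/2.
e_ss = 1/(1 + Kp) = 1/(1 + 1/2) = 2/3 ≈ 0.6667.

e_ss = 0.6667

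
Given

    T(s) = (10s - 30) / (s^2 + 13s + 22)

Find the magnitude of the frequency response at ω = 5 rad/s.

|T(j5)| ≈ 0.8961

Substitute s = j5: numerator = -30 + j50, denominator = -3 + j65.
|T(j5)| = |-30 + j50| / |-3 + j65| = 58.310 / 65.069 ≈ 0.8961.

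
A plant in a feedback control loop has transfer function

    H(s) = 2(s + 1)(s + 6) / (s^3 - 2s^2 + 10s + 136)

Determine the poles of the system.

The poles are the roots of the denominator s^3 - 2s^2 + 10s + 136 = 0.
Trying s = -4: the polynomial evaluates to 0, so (s + 4) is a factor.
Dividing out leaves s^2 - 6s + 34 = 0.
The quadratic formula then gives s = 3 ± 5j.

s = 3 + 5j, 3 - 5j, -4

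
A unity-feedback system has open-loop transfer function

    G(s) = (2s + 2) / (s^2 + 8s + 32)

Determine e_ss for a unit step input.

e_ss = 0.9412

G(s) has no poles at the origin.
This is a Type 0 system. Kp = lim_{s→0} G(s) = 2/32 = 1/16.
e_ss = 1/(1 + Kp) = 1/(1 + 1/16) = 16/17 ≈ 0.9412.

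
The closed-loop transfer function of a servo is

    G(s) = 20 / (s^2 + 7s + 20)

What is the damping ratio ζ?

ζ ≈ 0.7826

Compare the denominator to the standard form s^2 + 2ζωₙs + ωₙ².
ωₙ² = 20, so ωₙ = √20 ≈ 4.472 rad/s.
2ζωₙ = 7, so ζ = 7/(2·√20) ≈ 0.7826.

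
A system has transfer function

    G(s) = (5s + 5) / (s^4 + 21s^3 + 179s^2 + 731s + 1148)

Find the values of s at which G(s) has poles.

The poles are the roots of the denominator s^4 + 21s^3 + 179s^2 + 731s + 1148 = 0.
Trying s = -4: the polynomial evaluates to 0, so (s + 4) is a factor.
Dividing out leaves s^3 + 17s^2 + 111s + 287 = 0.
This factors further as (s^2 + 10s + 41)(s + 7) = 0.

s = -5 + 4j, -5 - 4j, -4, -7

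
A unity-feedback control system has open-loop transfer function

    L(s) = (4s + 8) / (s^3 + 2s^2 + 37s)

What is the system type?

Factor s from the denominator: s^3 + 2s^2 + 37s = s·(s^2 + 2s + 37).
There is 1 pole at the origin, so the system is Type 1.

Type 1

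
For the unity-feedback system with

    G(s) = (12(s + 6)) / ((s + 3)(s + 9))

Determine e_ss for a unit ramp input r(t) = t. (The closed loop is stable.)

G(s) has no poles at the origin.
This is a Type 0 system; Kv = lim_{s→0} s·G(s) = 0, so the steady-state error for a ramp input is infinite.

e_ss = ∞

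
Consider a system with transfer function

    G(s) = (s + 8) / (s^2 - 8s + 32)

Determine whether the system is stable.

The denominator s^2 - 8s + 32 factors as (s^2 - 8s + 32), giving poles at s = 4 + 4j, 4 - 4j.
Since the pole(s) at s = 4 + 4j, 4 - 4j lie in the right half-plane, the system is unstable.

unstable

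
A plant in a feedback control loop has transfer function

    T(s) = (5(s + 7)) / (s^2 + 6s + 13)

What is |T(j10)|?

Substitute s = j10: numerator = 35 + j50, denominator = -87 + j60.
|T(j10)| = |35 + j50| / |-87 + j60| = 61.033 / 105.68 ≈ 0.5775.

|T(j10)| ≈ 0.5775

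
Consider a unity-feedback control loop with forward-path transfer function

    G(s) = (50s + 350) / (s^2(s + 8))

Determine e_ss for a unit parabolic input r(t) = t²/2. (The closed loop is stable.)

G(s) has 2 poles at the origin.
This is a Type 2 system. Ka = lim_{s→0} s^2·G(s) = 350/8 = 175/4.
e_ss = 1/Ka = 1/(175/4) = 4/175 ≈ 0.02286.

e_ss = 0.02286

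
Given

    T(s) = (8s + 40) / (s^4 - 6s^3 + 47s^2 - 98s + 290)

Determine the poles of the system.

s = 2 + 5j, 2 - 5j, 1 + 3j, 1 - 3j

The poles are the roots of the denominator s^4 - 6s^3 + 47s^2 - 98s + 290 = 0.
No real roots exist; factor into two real quadratics: (s^2 - 4s + 29)(s^2 - 2s + 10) = 0.
Each quadratic gives a conjugate pair via the quadratic formula.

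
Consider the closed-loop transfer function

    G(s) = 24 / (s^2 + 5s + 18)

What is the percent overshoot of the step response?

Comparing s^2 + 5s + 18 to s^2 + 2ζωₙs + ωₙ²: ωₙ = √18 ≈ 4.243 rad/s and ζ = 5/(2·√18) ≈ 0.5893.
%OS = 100·exp(−πζ/√(1−ζ²)) = 100·exp(−π·0.5893/√(1−0.5893²)) ≈ 10.1%.

%OS ≈ 10.1%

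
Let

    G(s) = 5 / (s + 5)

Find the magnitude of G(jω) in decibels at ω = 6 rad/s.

|G(j6)|_dB ≈ -3.87 dB

Substitute s = j6: numerator = 5, denominator = 5 + j6.
|G(j6)| = |5| / |5 + j6| = 5 / 7.8102 ≈ 0.6402.
In decibels: 20·log₁₀(0.6402) ≈ -3.87 dB.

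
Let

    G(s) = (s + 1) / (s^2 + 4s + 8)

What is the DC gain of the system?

Set s = 0: G(0) = (1) / (8) = 1/8.

G(0) = 1/8 ≈ 0.1250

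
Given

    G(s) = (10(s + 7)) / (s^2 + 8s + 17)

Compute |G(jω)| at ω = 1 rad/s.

Substitute s = j1: numerator = 70 + j10, denominator = 16 + j8.
|G(j1)| = |70 + j10| / |16 + j8| = 70.711 / 17.889 ≈ 3.953.

|G(j1)| ≈ 3.953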